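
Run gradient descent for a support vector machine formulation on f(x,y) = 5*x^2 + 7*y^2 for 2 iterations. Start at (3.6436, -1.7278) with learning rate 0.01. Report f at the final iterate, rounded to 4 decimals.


Gradient descent on f(x,y) = 5*x^2 + 7*y^2.
Starting point: (3.6436, -1.7278), alpha = 0.01
Step 1: grad_x = 2*5*3.6436 = 36.436, grad_y = 2*7*-1.7278 = -24.1892
  x_1 = 3.6436 - 0.01*36.436 = 3.2792
  y_1 = -1.7278 - 0.01*-24.1892 = -1.4859
Step 2: grad_x = 2*5*3.2792 = 32.7924, grad_y = 2*7*-1.4859 = -20.8027
  x_2 = 3.2792 - 0.01*32.7924 = 2.9513
  y_2 = -1.4859 - 0.01*-20.8027 = -1.2779
f(2.9513, -1.2779) = 5*2.9513^2 + 7*(-1.2779)^2 = 54.9822


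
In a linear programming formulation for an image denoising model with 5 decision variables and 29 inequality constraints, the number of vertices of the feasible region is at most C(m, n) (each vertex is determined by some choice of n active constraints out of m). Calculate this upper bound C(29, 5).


Each vertex corresponds to some choice of n active constraints out of m, so the number of vertices is at most C(m, n) = m! / (n!(m-n)!).
m = 29, n = 5
Numerator: 29 * 28 * 27 * 26 * 25
Denominator: 5! = 120
C(29, 5) = 118755


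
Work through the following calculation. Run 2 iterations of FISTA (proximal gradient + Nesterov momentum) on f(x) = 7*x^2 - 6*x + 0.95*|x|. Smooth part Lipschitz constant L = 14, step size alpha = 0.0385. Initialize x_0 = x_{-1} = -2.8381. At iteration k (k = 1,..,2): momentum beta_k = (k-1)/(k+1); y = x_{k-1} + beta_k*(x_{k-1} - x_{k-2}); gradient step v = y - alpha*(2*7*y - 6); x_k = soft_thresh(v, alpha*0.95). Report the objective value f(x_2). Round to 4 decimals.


FISTA on f(x) = 7*x^2 - 6*x + 0.95*|x|
L = 14, alpha = 0.0385
Iteration 1: beta = 0.0, y = -2.8381 + 0.0*(-2.8381 + 2.8381) = -2.8381
  grad(y) = -45.7334, v = y - alpha*grad = -1.0774
  prox(v) = soft_thresh(-1.0774, 0.0366) = -1.0408
Iteration 2: beta = 0.3333, y = -1.0408 + 0.3333*(-1.0408 + 2.8381) = -0.4417
  grad(y) = -12.1836, v = y - alpha*grad = 0.0274
  prox(v) = soft_thresh(0.0274, 0.0366) = 0.0
f(x_2) = 7*0.0^2 - 6*0.0 + 0.95*|0.0| = 0.0


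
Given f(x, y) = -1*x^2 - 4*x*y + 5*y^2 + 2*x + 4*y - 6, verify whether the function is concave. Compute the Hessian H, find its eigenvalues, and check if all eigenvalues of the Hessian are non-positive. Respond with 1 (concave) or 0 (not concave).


The Hessian of f(x,y) = -1*x^2 - 4*x*y + 5*y^2 + 2*x + 4*y - 6 is:
H = [[-2, -4], [-4, 10]]
Trace = -2 + 10 = 8
Determinant = -2*10 - (-4)^2 = -36
Discriminant = (8)^2 - 4*-36 = 208.0
Eigenvalues: lambda_1 = -3.2111, lambda_2 = 11.2111
The function is not concave.

0


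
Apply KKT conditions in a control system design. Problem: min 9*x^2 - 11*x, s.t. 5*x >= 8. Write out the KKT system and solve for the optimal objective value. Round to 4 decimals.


Step 1: Try lambda = 0 (constraint inactive).
x_unc = 11/(2*9) = 0.6111
Check: 5*0.6111 = 3.0555 < 8 -- violated!
Step 2: Constraint must be active: 5*x = 8
x* = 8/5 = 1.6
lambda = (2*9*1.6 - 11)/5 = 3.56
Step 3: Compute optimal value.
f(x*) = 9*1.6^2 - 11*1.6 = 5.44


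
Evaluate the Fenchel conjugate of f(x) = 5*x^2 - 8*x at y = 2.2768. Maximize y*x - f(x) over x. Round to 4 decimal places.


f*(y) = sup_x {y*x - a*x^2 - b*x} = sup_x {(y-b)*x - a*x^2}
FOC: (y - b) - 2a*x = 0 => x* = (y - b)/(2a)
x* = (2.2768 + 8)/(2*5) = 1.0277
f*(2.2768) = (y-b)^2/(4a) = (2.2768 + 8)^2/(4*5)
= 105.6126/20 = 5.2806


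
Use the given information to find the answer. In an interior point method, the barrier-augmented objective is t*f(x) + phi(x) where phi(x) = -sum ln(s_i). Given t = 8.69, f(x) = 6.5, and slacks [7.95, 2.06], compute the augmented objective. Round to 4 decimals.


Step 1: Compute log-barrier.
ln values: [2.0732, 0.7227]
phi = -(2.0732 + 0.7227) = -2.7959
Step 2: Compute augmented objective.
t*f(x) = 8.69*6.5 = 56.485
Total = 56.485 - 2.7959 = 53.6891


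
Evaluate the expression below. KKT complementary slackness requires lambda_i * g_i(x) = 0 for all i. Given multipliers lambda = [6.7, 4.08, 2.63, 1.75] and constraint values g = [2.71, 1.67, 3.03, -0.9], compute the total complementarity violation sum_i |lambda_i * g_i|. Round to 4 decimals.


KKT complementary slackness check:
lambda_1 * g_1 = 6.7 * 2.71 = 18.157
lambda_2 * g_2 = 4.08 * 1.67 = 6.8136
lambda_3 * g_3 = 2.63 * 3.03 = 7.9689
lambda_4 * g_4 = 1.75 * -0.9 = -1.575
Total violation = 18.157 + 6.8136 + 7.9689 + 1.575 = 34.5145


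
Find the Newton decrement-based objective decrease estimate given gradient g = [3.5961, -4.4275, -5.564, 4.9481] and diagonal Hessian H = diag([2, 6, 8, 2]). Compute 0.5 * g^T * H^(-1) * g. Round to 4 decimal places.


Step 1: H is diagonal, so H^(-1) * g = [1.7981, -0.7379, -0.6955, 2.4741].
Step 2: g^T H^(-1) g = sum_i g_i^2 / H_ii
  = (3.5961)^2/2 + (-4.4275)^2/6 + (-5.564)^2/8 + (4.9481)^2/2
  = 6.466 + 3.2671 + 3.8698 + 12.2418 = 25.8447
Step 3: Objective decrease = 0.5 * g^T H^(-1) g = 12.9224


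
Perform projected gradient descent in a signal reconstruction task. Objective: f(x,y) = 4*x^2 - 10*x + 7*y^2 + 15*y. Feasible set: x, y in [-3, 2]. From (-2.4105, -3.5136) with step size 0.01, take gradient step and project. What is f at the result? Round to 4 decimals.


Step 1: Compute gradient at (-2.4105, -3.5136).
grad_x = 2*4*-2.4105 - 10 = -29.284
grad_y = 2*7*-3.5136 + 15 = -34.1904
Step 2: Gradient step.
x_raw = -2.4105 - 0.01*-29.284 = -2.1177
y_raw = -3.5136 - 0.01*-34.1904 = -3.1717
Step 3: Project onto [-3, 2].
x_proj = clip(-2.1177) = -2.1177
y_proj = clip(-3.1717) = -3.0
Step 4: Evaluate f.
f(-2.1177, -3.0) = 57.1145


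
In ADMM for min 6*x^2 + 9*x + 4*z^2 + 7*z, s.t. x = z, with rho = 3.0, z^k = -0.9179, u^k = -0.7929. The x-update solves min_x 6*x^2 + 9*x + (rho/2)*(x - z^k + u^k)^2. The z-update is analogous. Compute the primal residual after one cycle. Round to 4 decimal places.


ADMM iteration with rho = 3.0, z^k = -0.9179, u^k = -0.7929
Step 1: x-update.
Minimize 6*x^2 + 9*x + (3.0/2)*(x + 0.9179 - 0.7929)^2
FOC: (2*6 + 3.0)*x = -9 + 3.0*(-0.9179 + 0.7929)
x^{k+1} = -0.625
Step 2: z-update.
Minimize 4*z^2 + 7*z + (3.0/2)*(-0.625 - z - 0.7929)^2
FOC: (2*4 + 3.0)*z = -7 + 3.0*(-0.625 - 0.7929)
z^{k+1} = -1.0231
Step 3: u-update.
u^{k+1} = -0.7929 - 0.625 + 1.0231 = -0.3948
Step 4: Primal residual = |-0.625 + 1.0231| = 0.3981


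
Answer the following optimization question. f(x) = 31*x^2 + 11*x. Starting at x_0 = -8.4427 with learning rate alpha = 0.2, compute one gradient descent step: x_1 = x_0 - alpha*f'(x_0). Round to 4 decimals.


We compute the gradient at x_0 and apply the update.
f'(x) = 62*x + 11
f'(-8.4427) = 62*-8.4427 + 11 = -512.4474
x_1 = -8.4427 - 0.2*-512.4474 = 94.0468


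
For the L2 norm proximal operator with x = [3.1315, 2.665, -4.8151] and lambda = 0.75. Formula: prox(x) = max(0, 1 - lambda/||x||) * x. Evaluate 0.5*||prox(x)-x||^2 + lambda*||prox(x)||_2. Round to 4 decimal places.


Step 1: Compute ||x||.
||x|| = 6.332
Step 2: Compute scaling factor.
scale = max(0, 1 - 0.75/6.332) = 0.8816
Step 3: prox(x) = [2.7606, 2.3493, -4.2448]
||prox(x)|| = 5.582
Step 4: Proximal objective.
0.5*||prox-x||^2 = 0.2813
lambda*||prox|| = 4.1865
Total = 4.4677


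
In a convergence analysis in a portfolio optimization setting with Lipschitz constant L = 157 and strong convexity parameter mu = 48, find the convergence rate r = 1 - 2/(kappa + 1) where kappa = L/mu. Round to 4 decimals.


Step 1: Compute the condition number.
kappa = L/mu = 157/48 = 3.2708
Step 2: Compute the convergence rate.
r = 1 - 2/(kappa + 1) = 1 - 2*mu/(L + mu) = (L - mu)/(L + mu) = 109/205 = 0.5317


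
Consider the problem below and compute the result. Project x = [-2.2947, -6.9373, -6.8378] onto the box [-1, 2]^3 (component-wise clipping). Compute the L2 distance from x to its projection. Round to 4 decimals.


Project each component onto [-1, 2].
clip(-2.2947) = -1.0, clip(-6.9373) = -1.0, clip(-6.8378) = -1.0
Projection = [-1.0, -1.0, -1.0]
Squared diffs: [1.6762, 35.2515, 34.0799]
Distance = sqrt(71.0076) = 8.4266


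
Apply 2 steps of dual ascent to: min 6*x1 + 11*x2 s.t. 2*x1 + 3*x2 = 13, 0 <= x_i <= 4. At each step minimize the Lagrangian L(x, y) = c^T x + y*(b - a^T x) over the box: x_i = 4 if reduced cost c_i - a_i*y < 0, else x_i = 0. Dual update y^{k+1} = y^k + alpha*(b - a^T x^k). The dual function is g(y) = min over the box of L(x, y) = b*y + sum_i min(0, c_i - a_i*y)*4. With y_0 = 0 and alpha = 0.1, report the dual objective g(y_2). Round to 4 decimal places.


Dual ascent for LP: min 6*x1 + 11*x2, 2*x1 + 3*x2 = 13, 0 <= x_i <= 4
Step 1: y^k = 0.0, reduced costs: (6.0, 11.0)
  x^k = (0.0, 0.0), subgradient = b - a^T x = 13.0
  y^{k+1} = 0.0 + 0.1*13.0 = 1.3
Step 2: y^k = 1.3, reduced costs: (3.4, 7.1)
  x^k = (0.0, 0.0), subgradient = b - a^T x = 13.0
  y^{k+1} = 1.3 + 0.1*13.0 = 2.6
Dual objective at y_2 = 2.6: reduced costs (0.8, 3.2), box minimizer x = (0.0, 0.0)
g(y_2) = b*y + (c1 - a1*y)*x1 + (c2 - a2*y)*x2 = 13*2.6 + 0.8*0.0 + 3.2*0.0 = 33.8 + 0.0 + 0.0 = 33.8


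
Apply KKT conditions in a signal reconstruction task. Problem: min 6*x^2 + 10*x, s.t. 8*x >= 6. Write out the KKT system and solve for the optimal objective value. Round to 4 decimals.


Step 1: Try lambda = 0 (constraint inactive).
x_unc = -10/(2*6) = -0.8333
Check: 8*-0.8333 = -6.6664 < 6 -- violated!
Step 2: Constraint must be active: 8*x = 6
x* = 6/8 = 0.75
lambda = (2*6*0.75 + 10)/8 = 2.375
Step 3: Compute optimal value.
f(x*) = 6*0.75^2 + 10*0.75 = 10.875


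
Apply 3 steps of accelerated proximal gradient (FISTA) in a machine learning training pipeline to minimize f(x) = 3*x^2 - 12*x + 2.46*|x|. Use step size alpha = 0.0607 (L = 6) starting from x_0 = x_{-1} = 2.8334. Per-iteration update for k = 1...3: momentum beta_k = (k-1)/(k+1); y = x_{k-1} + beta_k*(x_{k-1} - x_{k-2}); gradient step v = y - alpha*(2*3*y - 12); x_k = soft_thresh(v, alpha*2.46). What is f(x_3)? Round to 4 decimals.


FISTA on f(x) = 3*x^2 - 12*x + 2.46*|x|
L = 6, alpha = 0.0607
Iteration 1: beta = 0.0, y = 2.8334 + 0.0*(2.8334 - 2.8334) = 2.8334
  grad(y) = 5.0004, v = y - alpha*grad = 2.5299
  prox(v) = soft_thresh(2.5299, 0.1493) = 2.3806
Iteration 2: beta = 0.3333, y = 2.3806 + 0.3333*(2.3806 - 2.8334) = 2.2296
  grad(y) = 1.3776, v = y - alpha*grad = 2.146
  prox(v) = soft_thresh(2.146, 0.1493) = 1.9967
Iteration 3: beta = 0.5, y = 1.9967 + 0.5*(1.9967 - 2.3806) = 1.8047
  grad(y) = -1.1717, v = y - alpha*grad = 1.8758
  prox(v) = soft_thresh(1.8758, 0.1493) = 1.7265
f(x_3) = 3*1.7265^2 - 12*1.7265 + 2.46*|1.7265| = -7.5284


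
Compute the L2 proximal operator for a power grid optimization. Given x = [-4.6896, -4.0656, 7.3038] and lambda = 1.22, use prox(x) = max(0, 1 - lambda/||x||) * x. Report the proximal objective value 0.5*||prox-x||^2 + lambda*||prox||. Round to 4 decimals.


Step 1: Compute ||x||.
||x|| = 9.5847
Step 2: Compute scaling factor.
scale = max(0, 1 - 1.22/9.5847) = 0.8727
Step 3: prox(x) = [-4.0927, -3.5481, 6.3741]
||prox(x)|| = 8.3647
Step 4: Proximal objective.
0.5*||prox-x||^2 = 0.7442
lambda*||prox|| = 10.2049
Total = 10.9492


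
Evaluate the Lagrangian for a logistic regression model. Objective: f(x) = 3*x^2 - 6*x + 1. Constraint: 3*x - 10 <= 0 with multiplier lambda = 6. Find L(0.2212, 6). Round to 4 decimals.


Step 1: Evaluate f(x).
f(0.2212) = 3*0.2212^2 - 6*0.2212 + 1 = -0.1804
Step 2: Evaluate g(x).
g(0.2212) = 3*0.2212 - 10 = -9.3364
Step 3: Compute Lagrangian.
L = -0.1804 + 6*-9.3364 = -56.1988


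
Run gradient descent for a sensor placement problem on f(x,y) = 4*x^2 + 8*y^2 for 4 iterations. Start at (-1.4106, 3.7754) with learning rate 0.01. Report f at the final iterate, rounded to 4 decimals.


Gradient descent on f(x,y) = 4*x^2 + 8*y^2.
Starting point: (-1.4106, 3.7754), alpha = 0.01
Step 1: grad_x = 2*4*-1.4106 = -11.2848, grad_y = 2*8*3.7754 = 60.4064
  x_1 = -1.4106 - 0.01*-11.2848 = -1.2978
  y_1 = 3.7754 - 0.01*60.4064 = 3.1713
Step 2: grad_x = 2*4*-1.2978 = -10.382, grad_y = 2*8*3.1713 = 50.7414
  x_2 = -1.2978 - 0.01*-10.382 = -1.1939
  y_2 = 3.1713 - 0.01*50.7414 = 2.6639
Step 3: grad_x = 2*4*-1.1939 = -9.5515, grad_y = 2*8*2.6639 = 42.6228
  x_3 = -1.1939 - 0.01*-9.5515 = -1.0984
  y_3 = 2.6639 - 0.01*42.6228 = 2.2377
Step 4: grad_x = 2*4*-1.0984 = -8.7873, grad_y = 2*8*2.2377 = 35.8031
  x_4 = -1.0984 - 0.01*-8.7873 = -1.0105
  y_4 = 2.2377 - 0.01*35.8031 = 1.8797
f(-1.0105, 1.8797) = 4*(-1.0105)^2 + 8*1.8797^2 = 32.3499


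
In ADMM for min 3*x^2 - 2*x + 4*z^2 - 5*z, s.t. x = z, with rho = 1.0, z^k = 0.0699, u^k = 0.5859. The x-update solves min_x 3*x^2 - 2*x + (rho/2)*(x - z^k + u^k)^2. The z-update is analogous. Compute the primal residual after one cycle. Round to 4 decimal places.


ADMM iteration with rho = 1.0, z^k = 0.0699, u^k = 0.5859
Step 1: x-update.
Minimize 3*x^2 - 2*x + (1.0/2)*(x - 0.0699 + 0.5859)^2
FOC: (2*3 + 1.0)*x = 2 + 1.0*(0.0699 - 0.5859)
x^{k+1} = 0.212
Step 2: z-update.
Minimize 4*z^2 - 5*z + (1.0/2)*(0.212 - z + 0.5859)^2
FOC: (2*4 + 1.0)*z = 5 + 1.0*(0.212 + 0.5859)
z^{k+1} = 0.6442
Step 3: u-update.
u^{k+1} = 0.5859 + 0.212 - 0.6442 = 0.1537
Step 4: Primal residual = |0.212 - 0.6442| = 0.4322


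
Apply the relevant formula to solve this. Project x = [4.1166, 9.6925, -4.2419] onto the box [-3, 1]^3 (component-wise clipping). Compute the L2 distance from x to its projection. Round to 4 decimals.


Project each component onto [-3, 1].
clip(4.1166) = 1.0, clip(9.6925) = 1.0, clip(-4.2419) = -3.0
Projection = [1.0, 1.0, -3.0]
Squared diffs: [9.7132, 75.5596, 1.5423]
Distance = sqrt(86.8151) = 9.3175


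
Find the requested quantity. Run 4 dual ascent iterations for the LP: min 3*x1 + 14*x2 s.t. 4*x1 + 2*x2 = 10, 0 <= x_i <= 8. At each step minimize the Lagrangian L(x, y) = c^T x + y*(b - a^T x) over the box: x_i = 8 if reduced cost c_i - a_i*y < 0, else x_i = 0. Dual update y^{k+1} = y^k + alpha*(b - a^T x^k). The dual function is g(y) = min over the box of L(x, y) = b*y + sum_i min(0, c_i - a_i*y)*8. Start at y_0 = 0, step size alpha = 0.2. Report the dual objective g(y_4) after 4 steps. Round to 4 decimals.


Dual ascent for LP: min 3*x1 + 14*x2, 4*x1 + 2*x2 = 10, 0 <= x_i <= 8
Step 1: y^k = 0.0, reduced costs: (3.0, 14.0)
  x^k = (0.0, 0.0), subgradient = b - a^T x = 10.0
  y^{k+1} = 0.0 + 0.2*10.0 = 2.0
Step 2: y^k = 2.0, reduced costs: (-5.0, 10.0)
  x^k = (8.0, 0.0), subgradient = b - a^T x = -22.0
  y^{k+1} = 2.0 + 0.2*-22.0 = -2.4
Step 3: y^k = -2.4, reduced costs: (12.6, 18.8)
  x^k = (0.0, 0.0), subgradient = b - a^T x = 10.0
  y^{k+1} = -2.4 + 0.2*10.0 = -0.4
Step 4: y^k = -0.4, reduced costs: (4.6, 14.8)
  x^k = (0.0, 0.0), subgradient = b - a^T x = 10.0
  y^{k+1} = -0.4 + 0.2*10.0 = 1.6
Dual objective at y_4 = 1.6: reduced costs (-3.4, 10.8), box minimizer x = (8.0, 0.0)
g(y_4) = b*y + (c1 - a1*y)*x1 + (c2 - a2*y)*x2 = 10*1.6 + (-3.4)*8.0 + 10.8*0.0 = 16.0 - 27.2 + 0.0 = -11.2


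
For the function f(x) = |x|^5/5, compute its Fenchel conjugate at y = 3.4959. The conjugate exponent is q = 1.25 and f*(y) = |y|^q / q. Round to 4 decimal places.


The conjugate exponent q satisfies 1/p + 1/q = 1.
p = 5, so q = 5/(5 - 1) = 1.25
|y|^q = 3.4959^1.25 = 4.7802
f*(3.4959) = 4.7802 / 1.25 = 3.8242


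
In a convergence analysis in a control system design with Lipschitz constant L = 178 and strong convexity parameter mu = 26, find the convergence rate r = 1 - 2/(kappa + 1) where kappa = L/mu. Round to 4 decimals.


Step 1: Compute the condition number.
kappa = L/mu = 178/26 = 6.8462
Step 2: Compute the convergence rate.
r = 1 - 2/(kappa + 1) = 1 - 2*mu/(L + mu) = (L - mu)/(L + mu) = 152/204 = 0.7451


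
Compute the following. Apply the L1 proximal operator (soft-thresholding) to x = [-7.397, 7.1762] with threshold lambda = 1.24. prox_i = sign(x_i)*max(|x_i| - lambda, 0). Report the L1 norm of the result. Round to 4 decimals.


Soft-thresholding with lambda = 1.24:
prox(-7.397) = sign(-7.397)*max(|-7.397| - 1.24, 0) = -6.157
prox(7.1762) = sign(7.1762)*max(|7.1762| - 1.24, 0) = 5.9362
prox(x) = [-6.157, 5.9362]
||prox(x)||_1 = 6.157 + 5.9362 = 12.0932


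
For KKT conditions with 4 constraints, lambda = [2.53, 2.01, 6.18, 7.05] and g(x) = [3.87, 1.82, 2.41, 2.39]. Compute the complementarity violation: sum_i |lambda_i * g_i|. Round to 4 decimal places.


KKT complementary slackness check:
lambda_1 * g_1 = 2.53 * 3.87 = 9.7911
lambda_2 * g_2 = 2.01 * 1.82 = 3.6582
lambda_3 * g_3 = 6.18 * 2.41 = 14.8938
lambda_4 * g_4 = 7.05 * 2.39 = 16.8495
Total violation = 9.7911 + 3.6582 + 14.8938 + 16.8495 = 45.1926


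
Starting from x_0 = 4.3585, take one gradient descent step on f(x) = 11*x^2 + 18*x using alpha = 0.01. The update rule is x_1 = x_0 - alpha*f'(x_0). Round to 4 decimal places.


We compute the gradient at x_0 and apply the update.
f'(x) = 22*x + 18
f'(4.3585) = 22*4.3585 + 18 = 113.887
x_1 = 4.3585 - 0.01*113.887 = 3.2196


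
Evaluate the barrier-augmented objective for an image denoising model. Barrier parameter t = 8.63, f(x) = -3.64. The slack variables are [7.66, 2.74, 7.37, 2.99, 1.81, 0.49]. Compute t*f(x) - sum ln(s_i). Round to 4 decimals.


Step 1: Compute log-barrier.
ln values: [2.036, 1.008, 1.9974, 1.0953, 0.5933, -0.7133]
phi = -(2.036 + 1.008 + 1.9974 + 1.0953 + 0.5933 - 0.7133) = -6.0166
Step 2: Compute augmented objective.
t*f(x) = 8.63*-3.64 = -31.4132
Total = -31.4132 - 6.0166 = -37.4298


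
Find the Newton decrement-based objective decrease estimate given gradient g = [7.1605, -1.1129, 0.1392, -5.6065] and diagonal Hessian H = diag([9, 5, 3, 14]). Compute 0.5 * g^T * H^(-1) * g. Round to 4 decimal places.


Step 1: H is diagonal, so H^(-1) * g = [0.7956, -0.2226, 0.0464, -0.4005].
Step 2: g^T H^(-1) g = sum_i g_i^2 / H_ii
  = (7.1605)^2/9 + (-1.1129)^2/5 + (0.1392)^2/3 + (-5.6065)^2/14
  = 5.697 + 0.2477 + 0.0065 + 2.2452 = 8.1963
Step 3: Objective decrease = 0.5 * g^T H^(-1) g = 4.0982


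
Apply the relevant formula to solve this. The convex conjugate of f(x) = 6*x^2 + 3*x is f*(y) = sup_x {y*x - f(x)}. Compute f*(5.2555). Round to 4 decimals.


f*(y) = sup_x {y*x - a*x^2 - b*x} = sup_x {(y-b)*x - a*x^2}
FOC: (y - b) - 2a*x = 0 => x* = (y - b)/(2a)
x* = (5.2555 - 3)/(2*6) = 0.188
f*(5.2555) = (y-b)^2/(4a) = (5.2555 - 3)^2/(4*6)
= 5.0873/24 = 0.212


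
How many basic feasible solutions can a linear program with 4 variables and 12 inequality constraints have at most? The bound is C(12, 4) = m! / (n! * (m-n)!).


Each vertex corresponds to some choice of n active constraints out of m, so the number of vertices is at most C(m, n) = m! / (n!(m-n)!).
m = 12, n = 4
Numerator: 12 * 11 * 10 * 9
Denominator: 4! = 24
C(12, 4) = 495


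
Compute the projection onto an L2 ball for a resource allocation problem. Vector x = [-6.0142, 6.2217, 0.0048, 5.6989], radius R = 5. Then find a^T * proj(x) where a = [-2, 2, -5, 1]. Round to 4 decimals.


Step 1: Compute ||x|| (intermediates to 6 decimals).
||x|| = sqrt((-6.0142)^2 + 6.2217^2 + 0.0048^2 + 5.6989^2) = 10.361353
Step 2: Project.
Since ||x|| > R, scale = R/||x|| = 5/10.361353 = 0.482562, proj(x) = scale * x
proj(x) = [-2.902224, 3.002356, 0.002316, 2.750073]
Step 3: Dot product.
a^T * proj(x) = -2*(-2.902224) + 2*3.002356 - 5*0.002316 + 1*2.750073 = 14.5477


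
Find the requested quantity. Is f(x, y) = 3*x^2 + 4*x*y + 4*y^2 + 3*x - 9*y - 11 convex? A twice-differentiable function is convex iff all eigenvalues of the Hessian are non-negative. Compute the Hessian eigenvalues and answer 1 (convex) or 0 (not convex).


The Hessian of f(x,y) = 3*x^2 + 4*x*y + 4*y^2 + 3*x - 9*y - 11 is:
H = [[6, 4], [4, 8]]
Trace = 6 + 8 = 14
Determinant = 6*8 - (4)^2 = 32
Discriminant = (14)^2 - 4*32 = 68.0
Eigenvalues: lambda_1 = 2.8769, lambda_2 = 11.1231
The function is convex.

1


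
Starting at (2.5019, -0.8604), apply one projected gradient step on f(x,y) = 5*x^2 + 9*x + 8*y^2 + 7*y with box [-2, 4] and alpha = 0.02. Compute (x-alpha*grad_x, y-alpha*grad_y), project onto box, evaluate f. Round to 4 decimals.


Step 1: Compute gradient at (2.5019, -0.8604).
grad_x = 2*5*2.5019 + 9 = 34.019
grad_y = 2*8*-0.8604 + 7 = -6.7664
Step 2: Gradient step.
x_raw = 2.5019 - 0.02*34.019 = 1.8215
y_raw = -0.8604 - 0.02*-6.7664 = -0.7251
Step 3: Project onto [-2, 4].
x_proj = clip(1.8215) = 1.8215
y_proj = clip(-0.7251) = -0.7251
Step 4: Evaluate f.
f(1.8215, -0.7251) = 32.1137


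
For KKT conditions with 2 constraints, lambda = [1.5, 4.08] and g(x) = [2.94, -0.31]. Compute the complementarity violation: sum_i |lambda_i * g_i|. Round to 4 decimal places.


KKT complementary slackness check:
lambda_1 * g_1 = 1.5 * 2.94 = 4.41
lambda_2 * g_2 = 4.08 * -0.31 = -1.2648
Total violation = 4.41 + 1.2648 = 5.6748


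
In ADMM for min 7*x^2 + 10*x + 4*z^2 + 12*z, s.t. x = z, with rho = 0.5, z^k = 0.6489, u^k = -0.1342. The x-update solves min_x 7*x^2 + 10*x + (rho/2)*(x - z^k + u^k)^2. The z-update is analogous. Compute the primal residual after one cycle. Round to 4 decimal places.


ADMM iteration with rho = 0.5, z^k = 0.6489, u^k = -0.1342
Step 1: x-update.
Minimize 7*x^2 + 10*x + (0.5/2)*(x - 0.6489 - 0.1342)^2
FOC: (2*7 + 0.5)*x = -10 + 0.5*(0.6489 + 0.1342)
x^{k+1} = -0.6627
Step 2: z-update.
Minimize 4*z^2 + 12*z + (0.5/2)*(-0.6627 - z - 0.1342)^2
FOC: (2*4 + 0.5)*z = -12 + 0.5*(-0.6627 - 0.1342)
z^{k+1} = -1.4586
Step 3: u-update.
u^{k+1} = -0.1342 - 0.6627 + 1.4586 = 0.6618
Step 4: Primal residual = |-0.6627 + 1.4586| = 0.796


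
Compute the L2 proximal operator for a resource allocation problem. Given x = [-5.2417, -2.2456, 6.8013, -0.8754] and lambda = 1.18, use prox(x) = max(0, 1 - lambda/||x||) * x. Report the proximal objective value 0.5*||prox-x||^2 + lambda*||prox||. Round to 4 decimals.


Step 1: Compute ||x||.
||x|| = 8.9186
Step 2: Compute scaling factor.
scale = max(0, 1 - 1.18/8.9186) = 0.8677
Step 3: prox(x) = [-4.5482, -1.9485, 5.9014, -0.7596]
||prox(x)|| = 7.7386
Step 4: Proximal objective.
0.5*||prox-x||^2 = 0.6962
lambda*||prox|| = 9.1315
Total = 9.8278


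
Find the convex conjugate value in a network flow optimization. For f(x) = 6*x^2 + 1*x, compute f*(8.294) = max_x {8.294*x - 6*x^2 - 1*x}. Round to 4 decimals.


f*(y) = sup_x {y*x - a*x^2 - b*x} = sup_x {(y-b)*x - a*x^2}
FOC: (y - b) - 2a*x = 0 => x* = (y - b)/(2a)
x* = (8.294 - 1)/(2*6) = 0.6078
f*(8.294) = (y-b)^2/(4a) = (8.294 - 1)^2/(4*6)
= 53.2024/24 = 2.2168


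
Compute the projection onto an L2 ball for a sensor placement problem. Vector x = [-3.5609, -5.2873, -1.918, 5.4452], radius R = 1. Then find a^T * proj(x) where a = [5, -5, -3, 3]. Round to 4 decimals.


Step 1: Compute ||x|| (intermediates to 6 decimals).
||x|| = sqrt((-3.5609)^2 + (-5.2873)^2 + (-1.918)^2 + 5.4452^2) = 8.60026
Step 2: Project.
Since ||x|| > R, scale = R/||x|| = 1/8.60026 = 0.116276, proj(x) = scale * x
proj(x) = [-0.414047, -0.614786, -0.223017, 0.633146]
Step 3: Dot product.
a^T * proj(x) = 5*(-0.414047) - 5*(-0.614786) - 3*(-0.223017) + 3*0.633146 = 3.5722


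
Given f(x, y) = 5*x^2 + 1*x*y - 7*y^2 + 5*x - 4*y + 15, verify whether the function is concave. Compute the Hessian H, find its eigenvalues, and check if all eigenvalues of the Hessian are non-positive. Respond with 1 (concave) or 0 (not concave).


The Hessian of f(x,y) = 5*x^2 + 1*x*y - 7*y^2 + 5*x - 4*y + 15 is:
H = [[10, 1], [1, -14]]
Trace = 10 - 14 = -4
Determinant = 10*-14 - (1)^2 = -141
Discriminant = (-4)^2 - 4*-141 = 580.0
Eigenvalues: lambda_1 = -14.0416, lambda_2 = 10.0416
The function is not concave.

0


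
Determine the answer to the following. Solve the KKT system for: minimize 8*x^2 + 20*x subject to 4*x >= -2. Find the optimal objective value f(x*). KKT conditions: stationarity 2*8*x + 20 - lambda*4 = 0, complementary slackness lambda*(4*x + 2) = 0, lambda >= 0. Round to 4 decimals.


Step 1: Try lambda = 0 (constraint inactive).
x_unc = -20/(2*8) = -1.25
Check: 4*-1.25 = -5.0 < -2 -- violated!
Step 2: Constraint must be active: 4*x = -2
x* = -2/4 = -0.5
lambda = (2*8*(-0.5) + 20)/4 = 3.0
Step 3: Compute optimal value.
f(x*) = 8*(-0.5)^2 + 20*(-0.5) = -8.0


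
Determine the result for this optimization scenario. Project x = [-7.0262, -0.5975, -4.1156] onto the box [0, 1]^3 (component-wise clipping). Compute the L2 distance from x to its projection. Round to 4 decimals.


Project each component onto [0, 1].
clip(-7.0262) = 0.0, clip(-0.5975) = 0.0, clip(-4.1156) = 0.0
Projection = [0.0, 0.0, 0.0]
Squared diffs: [49.3675, 0.357, 16.9382]
Distance = sqrt(66.6627) = 8.1647


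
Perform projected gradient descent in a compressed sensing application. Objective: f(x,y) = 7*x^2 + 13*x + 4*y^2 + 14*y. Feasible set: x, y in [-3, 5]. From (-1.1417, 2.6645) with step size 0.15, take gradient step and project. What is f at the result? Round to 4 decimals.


Step 1: Compute gradient at (-1.1417, 2.6645).
grad_x = 2*7*-1.1417 + 13 = -2.9838
grad_y = 2*4*2.6645 + 14 = 35.316
Step 2: Gradient step.
x_raw = -1.1417 - 0.15*-2.9838 = -0.6941
y_raw = 2.6645 - 0.15*35.316 = -2.6329
Step 3: Project onto [-3, 5].
x_proj = clip(-0.6941) = -0.6941
y_proj = clip(-2.6329) = -2.6329
Step 4: Evaluate f.
f(-0.6941, -2.6329) = -14.7829


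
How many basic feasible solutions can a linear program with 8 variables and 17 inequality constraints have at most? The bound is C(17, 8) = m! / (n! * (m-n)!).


Each vertex corresponds to some choice of n active constraints out of m, so the number of vertices is at most C(m, n) = m! / (n!(m-n)!).
m = 17, n = 8
Numerator: 17 * 16 * 15 * 14 * 13 * 12 * 11 * 10
Denominator: 8! = 40320
C(17, 8) = 24310


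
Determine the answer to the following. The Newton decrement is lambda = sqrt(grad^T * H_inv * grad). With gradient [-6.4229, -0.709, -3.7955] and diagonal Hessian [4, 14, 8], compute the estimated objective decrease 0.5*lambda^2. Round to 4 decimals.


Step 1: H is diagonal, so H^(-1) * g = [-1.6057, -0.0506, -0.4744].
Step 2: g^T H^(-1) g = sum_i g_i^2 / H_ii
  = (-6.4229)^2/4 + (-0.709)^2/14 + (-3.7955)^2/8
  = 10.3134 + 0.0359 + 1.8007 = 12.15
Step 3: Objective decrease = 0.5 * g^T H^(-1) g = 6.075


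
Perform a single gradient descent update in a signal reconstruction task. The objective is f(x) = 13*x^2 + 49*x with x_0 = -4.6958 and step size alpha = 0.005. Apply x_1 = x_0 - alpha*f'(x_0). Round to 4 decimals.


We compute the gradient at x_0 and apply the update.
f'(x) = 26*x + 49
f'(-4.6958) = 26*-4.6958 + 49 = -73.0908
x_1 = -4.6958 - 0.005*-73.0908 = -4.3303


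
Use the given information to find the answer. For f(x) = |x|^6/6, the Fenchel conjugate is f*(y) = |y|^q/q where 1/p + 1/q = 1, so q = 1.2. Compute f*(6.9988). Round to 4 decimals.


The conjugate exponent q satisfies 1/p + 1/q = 1.
p = 6, so q = 6/(6 - 1) = 1.2
|y|^q = 6.9988^1.2 = 10.3283
f*(6.9988) = 10.3283 / 1.2 = 8.6069


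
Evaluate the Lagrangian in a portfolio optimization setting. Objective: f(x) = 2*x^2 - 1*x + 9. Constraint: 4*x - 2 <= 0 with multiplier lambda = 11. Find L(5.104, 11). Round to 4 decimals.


Step 1: Evaluate f(x).
f(5.104) = 2*5.104^2 - 1*5.104 + 9 = 55.9976
Step 2: Evaluate g(x).
g(5.104) = 4*5.104 - 2 = 18.416
Step 3: Compute Lagrangian.
L = 55.9976 + 11*18.416 = 258.5736


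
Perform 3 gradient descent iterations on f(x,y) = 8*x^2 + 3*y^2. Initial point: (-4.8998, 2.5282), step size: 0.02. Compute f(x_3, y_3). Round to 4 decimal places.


Gradient descent on f(x,y) = 8*x^2 + 3*y^2.
Starting point: (-4.8998, 2.5282), alpha = 0.02
Step 1: grad_x = 2*8*-4.8998 = -78.3968, grad_y = 2*3*2.5282 = 15.1692
  x_1 = -4.8998 - 0.02*-78.3968 = -3.3319
  y_1 = 2.5282 - 0.02*15.1692 = 2.2248
Step 2: grad_x = 2*8*-3.3319 = -53.3098, grad_y = 2*3*2.2248 = 13.3489
  x_2 = -3.3319 - 0.02*-53.3098 = -2.2657
  y_2 = 2.2248 - 0.02*13.3489 = 1.9578
Step 3: grad_x = 2*8*-2.2657 = -36.2507, grad_y = 2*3*1.9578 = 11.747
  x_3 = -2.2657 - 0.02*-36.2507 = -1.5407
  y_3 = 1.9578 - 0.02*11.747 = 1.7229
f(-1.5407, 1.7229) = 8*(-1.5407)^2 + 3*1.7229^2 = 27.894


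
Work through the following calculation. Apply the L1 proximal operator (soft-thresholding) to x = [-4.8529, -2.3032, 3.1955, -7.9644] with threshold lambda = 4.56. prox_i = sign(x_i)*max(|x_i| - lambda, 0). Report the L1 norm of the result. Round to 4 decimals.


Soft-thresholding with lambda = 4.56:
prox(-4.8529) = sign(-4.8529)*max(|-4.8529| - 4.56, 0) = -0.2929
prox(-2.3032) = sign(-2.3032)*max(|-2.3032| - 4.56, 0) = 0.0
prox(3.1955) = sign(3.1955)*max(|3.1955| - 4.56, 0) = 0.0
prox(-7.9644) = sign(-7.9644)*max(|-7.9644| - 4.56, 0) = -3.4044
prox(x) = [-0.2929, 0.0, 0.0, -3.4044]
||prox(x)||_1 = 0.2929 + 0.0 + 0.0 + 3.4044 = 3.6973


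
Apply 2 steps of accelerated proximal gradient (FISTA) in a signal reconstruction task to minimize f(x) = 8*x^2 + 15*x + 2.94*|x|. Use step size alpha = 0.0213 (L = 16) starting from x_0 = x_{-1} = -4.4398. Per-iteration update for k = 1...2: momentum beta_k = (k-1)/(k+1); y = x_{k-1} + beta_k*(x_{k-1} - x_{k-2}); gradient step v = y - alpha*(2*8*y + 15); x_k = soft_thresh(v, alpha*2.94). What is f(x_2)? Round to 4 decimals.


FISTA on f(x) = 8*x^2 + 15*x + 2.94*|x|
L = 16, alpha = 0.0213
Iteration 1: beta = 0.0, y = -4.4398 + 0.0*(-4.4398 + 4.4398) = -4.4398
  grad(y) = -56.0368, v = y - alpha*grad = -3.2462
  prox(v) = soft_thresh(-3.2462, 0.0626) = -3.1836
Iteration 2: beta = 0.3333, y = -3.1836 + 0.3333*(-3.1836 + 4.4398) = -2.7649
  grad(y) = -29.2377, v = y - alpha*grad = -2.1421
  prox(v) = soft_thresh(-2.1421, 0.0626) = -2.0795
f(x_2) = 8*(-2.0795)^2 + 15*(-2.0795) + 2.94*|-2.0795| = 9.5152


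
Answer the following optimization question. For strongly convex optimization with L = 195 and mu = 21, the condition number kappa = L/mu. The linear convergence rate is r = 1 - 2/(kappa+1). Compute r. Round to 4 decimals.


Step 1: Compute the condition number.
kappa = L/mu = 195/21 = 9.2857
Step 2: Compute the convergence rate.
r = 1 - 2/(kappa + 1) = 1 - 2*mu/(L + mu) = (L - mu)/(L + mu) = 174/216 = 0.8056


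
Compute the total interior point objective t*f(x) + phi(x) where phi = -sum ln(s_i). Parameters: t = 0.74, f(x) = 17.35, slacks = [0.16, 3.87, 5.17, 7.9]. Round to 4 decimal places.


Step 1: Compute log-barrier.
ln values: [-1.8326, 1.3533, 1.6429, 2.0669]
phi = -(-1.8326 + 1.3533 + 1.6429 + 2.0669) = -3.2304
Step 2: Compute augmented objective.
t*f(x) = 0.74*17.35 = 12.839
Total = 12.839 - 3.2304 = 9.6086


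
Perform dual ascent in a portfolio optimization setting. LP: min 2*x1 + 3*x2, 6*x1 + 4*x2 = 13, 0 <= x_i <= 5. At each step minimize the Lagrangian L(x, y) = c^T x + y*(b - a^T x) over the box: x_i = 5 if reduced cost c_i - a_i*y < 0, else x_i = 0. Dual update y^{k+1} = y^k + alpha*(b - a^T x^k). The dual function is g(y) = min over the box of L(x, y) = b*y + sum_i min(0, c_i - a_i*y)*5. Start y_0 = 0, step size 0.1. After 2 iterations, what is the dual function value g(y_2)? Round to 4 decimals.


Dual ascent for LP: min 2*x1 + 3*x2, 6*x1 + 4*x2 = 13, 0 <= x_i <= 5
Step 1: y^k = 0.0, reduced costs: (2.0, 3.0)
  x^k = (0.0, 0.0), subgradient = b - a^T x = 13.0
  y^{k+1} = 0.0 + 0.1*13.0 = 1.3
Step 2: y^k = 1.3, reduced costs: (-5.8, -2.2)
  x^k = (5.0, 5.0), subgradient = b - a^T x = -37.0
  y^{k+1} = 1.3 + 0.1*-37.0 = -2.4
Dual objective at y_2 = -2.4: reduced costs (16.4, 12.6), box minimizer x = (0.0, 0.0)
g(y_2) = b*y + (c1 - a1*y)*x1 + (c2 - a2*y)*x2 = 13*(-2.4) + 16.4*0.0 + 12.6*0.0 = -31.2 + 0.0 + 0.0 = -31.2


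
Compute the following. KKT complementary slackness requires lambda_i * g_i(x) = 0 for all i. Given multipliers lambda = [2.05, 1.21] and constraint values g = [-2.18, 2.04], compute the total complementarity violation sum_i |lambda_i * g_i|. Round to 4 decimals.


KKT complementary slackness check:
lambda_1 * g_1 = 2.05 * -2.18 = -4.469
lambda_2 * g_2 = 1.21 * 2.04 = 2.4684
Total violation = 4.469 + 2.4684 = 6.9374


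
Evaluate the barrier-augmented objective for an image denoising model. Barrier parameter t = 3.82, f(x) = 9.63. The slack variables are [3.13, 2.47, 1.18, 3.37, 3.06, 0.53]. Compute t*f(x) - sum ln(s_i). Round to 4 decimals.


Step 1: Compute log-barrier.
ln values: [1.141, 0.9042, 0.1655, 1.2149, 1.1184, -0.6349]
phi = -(1.141 + 0.9042 + 0.1655 + 1.2149 + 1.1184 - 0.6349) = -3.9092
Step 2: Compute augmented objective.
t*f(x) = 3.82*9.63 = 36.7866
Total = 36.7866 - 3.9092 = 32.8774


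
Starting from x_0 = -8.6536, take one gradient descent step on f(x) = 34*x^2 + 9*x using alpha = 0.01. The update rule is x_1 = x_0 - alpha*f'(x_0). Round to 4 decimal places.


We compute the gradient at x_0 and apply the update.
f'(x) = 68*x + 9
f'(-8.6536) = 68*-8.6536 + 9 = -579.4448
x_1 = -8.6536 - 0.01*-579.4448 = -2.8592


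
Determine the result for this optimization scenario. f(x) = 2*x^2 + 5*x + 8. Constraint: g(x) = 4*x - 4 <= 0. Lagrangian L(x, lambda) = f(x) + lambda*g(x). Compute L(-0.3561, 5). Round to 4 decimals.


Step 1: Evaluate f(x).
f(-0.3561) = 2*(-0.3561)^2 + 5*(-0.3561) + 8 = 6.4731
Step 2: Evaluate g(x).
g(-0.3561) = 4*-0.3561 - 4 = -5.4244
Step 3: Compute Lagrangian.
L = 6.4731 + 5*-5.4244 = -20.6489


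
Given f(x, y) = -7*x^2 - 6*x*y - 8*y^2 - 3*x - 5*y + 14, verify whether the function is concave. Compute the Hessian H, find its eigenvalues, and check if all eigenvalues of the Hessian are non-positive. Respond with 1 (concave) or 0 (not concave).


The Hessian of f(x,y) = -7*x^2 - 6*x*y - 8*y^2 - 3*x - 5*y + 14 is:
H = [[-14, -6], [-6, -16]]
Trace = -14 - 16 = -30
Determinant = -14*-16 - (-6)^2 = 188
Discriminant = (-30)^2 - 4*188 = 148.0
Eigenvalues: lambda_1 = -21.0828, lambda_2 = -8.9172
The function is concave.

1


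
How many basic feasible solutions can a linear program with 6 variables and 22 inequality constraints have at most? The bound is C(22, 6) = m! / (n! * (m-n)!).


Each vertex corresponds to some choice of n active constraints out of m, so the number of vertices is at most C(m, n) = m! / (n!(m-n)!).
m = 22, n = 6
Numerator: 22 * 21 * 20 * 19 * 18 * 17
Denominator: 6! = 720
C(22, 6) = 74613


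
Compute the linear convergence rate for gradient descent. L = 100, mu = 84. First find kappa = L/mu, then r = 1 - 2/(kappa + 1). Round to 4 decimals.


Step 1: Compute the condition number.
kappa = L/mu = 100/84 = 1.1905
Step 2: Compute the convergence rate.
r = 1 - 2/(kappa + 1) = 1 - 2*mu/(L + mu) = (L - mu)/(L + mu) = 16/184 = 0.087


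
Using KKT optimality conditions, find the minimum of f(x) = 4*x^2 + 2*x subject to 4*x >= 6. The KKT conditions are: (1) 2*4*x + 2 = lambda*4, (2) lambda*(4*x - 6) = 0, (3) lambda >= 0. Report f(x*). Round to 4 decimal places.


Step 1: Try lambda = 0 (constraint inactive).
x_unc = -2/(2*4) = -0.25
Check: 4*-0.25 = -1.0 < 6 -- violated!
Step 2: Constraint must be active: 4*x = 6
x* = 6/4 = 1.5
lambda = (2*4*1.5 + 2)/4 = 3.5
Step 3: Compute optimal value.
f(x*) = 4*1.5^2 + 2*1.5 = 12.0


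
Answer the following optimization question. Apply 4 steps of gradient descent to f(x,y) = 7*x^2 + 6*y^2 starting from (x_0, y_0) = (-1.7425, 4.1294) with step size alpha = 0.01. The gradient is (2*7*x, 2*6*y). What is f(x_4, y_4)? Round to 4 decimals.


Gradient descent on f(x,y) = 7*x^2 + 6*y^2.
Starting point: (-1.7425, 4.1294), alpha = 0.01
Step 1: grad_x = 2*7*-1.7425 = -24.395, grad_y = 2*6*4.1294 = 49.5528
  x_1 = -1.7425 - 0.01*-24.395 = -1.4986
  y_1 = 4.1294 - 0.01*49.5528 = 3.6339
Step 2: grad_x = 2*7*-1.4986 = -20.9797, grad_y = 2*6*3.6339 = 43.6065
  x_2 = -1.4986 - 0.01*-20.9797 = -1.2888
  y_2 = 3.6339 - 0.01*43.6065 = 3.1978
Step 3: grad_x = 2*7*-1.2888 = -18.0425, grad_y = 2*6*3.1978 = 38.3737
  x_3 = -1.2888 - 0.01*-18.0425 = -1.1083
  y_3 = 3.1978 - 0.01*38.3737 = 2.8141
Step 4: grad_x = 2*7*-1.1083 = -15.5166, grad_y = 2*6*2.8141 = 33.7688
  x_4 = -1.1083 - 0.01*-15.5166 = -0.9532
  y_4 = 2.8141 - 0.01*33.7688 = 2.4764
f(-0.9532, 2.4764) = 7*(-0.9532)^2 + 6*2.4764^2 = 43.1544


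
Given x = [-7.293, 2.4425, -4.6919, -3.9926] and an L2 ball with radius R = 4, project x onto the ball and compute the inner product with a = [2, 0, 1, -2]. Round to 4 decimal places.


Step 1: Compute ||x|| (intermediates to 6 decimals).
||x|| = sqrt((-7.293)^2 + 2.4425^2 + (-4.6919)^2 + (-3.9926)^2) = 9.854361
Step 2: Project.
Since ||x|| > R, scale = R/||x|| = 4/9.854361 = 0.405912, proj(x) = scale * x
proj(x) = [-2.960316, 0.99144, -1.904499, -1.620644]
Step 3: Dot product.
a^T * proj(x) = 2*(-2.960316) + 0*0.99144 + 1*(-1.904499) - 2*(-1.620644) = -4.5838


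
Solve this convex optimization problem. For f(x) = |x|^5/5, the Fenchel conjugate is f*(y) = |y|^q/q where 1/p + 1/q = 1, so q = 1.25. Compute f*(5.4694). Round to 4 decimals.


The conjugate exponent q satisfies 1/p + 1/q = 1.
p = 5, so q = 5/(5 - 1) = 1.25
|y|^q = 5.4694^1.25 = 8.3642
f*(5.4694) = 8.3642 / 1.25 = 6.6914


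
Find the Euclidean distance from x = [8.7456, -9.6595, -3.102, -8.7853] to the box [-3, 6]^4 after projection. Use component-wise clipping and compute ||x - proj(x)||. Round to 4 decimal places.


Project each component onto [-3, 6].
clip(8.7456) = 6.0, clip(-9.6595) = -3.0, clip(-3.102) = -3.0, clip(-8.7853) = -3.0
Projection = [6.0, -3.0, -3.0, -3.0]
Squared diffs: [7.5383, 44.3489, 0.0104, 33.4697]
Distance = sqrt(85.3673) = 9.2394


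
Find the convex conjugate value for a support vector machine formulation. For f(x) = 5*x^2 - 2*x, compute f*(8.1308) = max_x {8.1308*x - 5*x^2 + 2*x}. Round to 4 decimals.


f*(y) = sup_x {y*x - a*x^2 - b*x} = sup_x {(y-b)*x - a*x^2}
FOC: (y - b) - 2a*x = 0 => x* = (y - b)/(2a)
x* = (8.1308 + 2)/(2*5) = 1.0131
f*(8.1308) = (y-b)^2/(4a) = (8.1308 + 2)^2/(4*5)
= 102.6331/20 = 5.1317


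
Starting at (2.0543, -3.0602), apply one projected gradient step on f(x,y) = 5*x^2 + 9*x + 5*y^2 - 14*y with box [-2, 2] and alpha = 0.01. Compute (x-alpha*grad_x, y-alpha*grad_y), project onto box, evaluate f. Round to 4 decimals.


Step 1: Compute gradient at (2.0543, -3.0602).
grad_x = 2*5*2.0543 + 9 = 29.543
grad_y = 2*5*-3.0602 - 14 = -44.602
Step 2: Gradient step.
x_raw = 2.0543 - 0.01*29.543 = 1.7589
y_raw = -3.0602 - 0.01*-44.602 = -2.6142
Step 3: Project onto [-2, 2].
x_proj = clip(1.7589) = 1.7589
y_proj = clip(-2.6142) = -2.0
Step 4: Evaluate f.
f(1.7589, -2.0) = 79.2979


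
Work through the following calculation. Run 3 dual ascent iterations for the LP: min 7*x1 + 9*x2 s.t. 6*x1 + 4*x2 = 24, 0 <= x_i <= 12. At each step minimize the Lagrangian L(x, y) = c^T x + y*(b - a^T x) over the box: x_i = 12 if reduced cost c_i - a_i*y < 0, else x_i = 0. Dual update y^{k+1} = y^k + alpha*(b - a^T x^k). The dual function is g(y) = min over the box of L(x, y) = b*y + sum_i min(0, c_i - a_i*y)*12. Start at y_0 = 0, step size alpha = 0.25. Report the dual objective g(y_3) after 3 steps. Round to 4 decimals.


Dual ascent for LP: min 7*x1 + 9*x2, 6*x1 + 4*x2 = 24, 0 <= x_i <= 12
Step 1: y^k = 0.0, reduced costs: (7.0, 9.0)
  x^k = (0.0, 0.0), subgradient = b - a^T x = 24.0
  y^{k+1} = 0.0 + 0.25*24.0 = 6.0
Step 2: y^k = 6.0, reduced costs: (-29.0, -15.0)
  x^k = (12.0, 12.0), subgradient = b - a^T x = -96.0
  y^{k+1} = 6.0 + 0.25*-96.0 = -18.0
Step 3: y^k = -18.0, reduced costs: (115.0, 81.0)
  x^k = (0.0, 0.0), subgradient = b - a^T x = 24.0
  y^{k+1} = -18.0 + 0.25*24.0 = -12.0
Dual objective at y_3 = -12.0: reduced costs (79.0, 57.0), box minimizer x = (0.0, 0.0)
g(y_3) = b*y + (c1 - a1*y)*x1 + (c2 - a2*y)*x2 = 24*(-12.0) + 79.0*0.0 + 57.0*0.0 = -288.0 + 0.0 + 0.0 = -288.0


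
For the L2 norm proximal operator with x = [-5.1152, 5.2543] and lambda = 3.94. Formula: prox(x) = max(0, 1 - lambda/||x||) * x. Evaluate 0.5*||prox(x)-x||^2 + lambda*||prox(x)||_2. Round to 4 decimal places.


Step 1: Compute ||x||.
||x|| = 7.333
Step 2: Compute scaling factor.
scale = max(0, 1 - 3.94/7.333) = 0.4627
Step 3: prox(x) = [-2.3668, 2.4312]
||prox(x)|| = 3.393
Step 4: Proximal objective.
0.5*||prox-x||^2 = 7.7618
lambda*||prox|| = 13.3684
Total = 21.1302


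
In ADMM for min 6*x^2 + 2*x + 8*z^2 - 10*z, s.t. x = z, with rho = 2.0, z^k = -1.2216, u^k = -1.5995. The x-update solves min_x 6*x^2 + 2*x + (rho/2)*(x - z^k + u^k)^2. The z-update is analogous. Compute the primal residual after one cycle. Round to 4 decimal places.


ADMM iteration with rho = 2.0, z^k = -1.2216, u^k = -1.5995
Step 1: x-update.
Minimize 6*x^2 + 2*x + (2.0/2)*(x + 1.2216 - 1.5995)^2
FOC: (2*6 + 2.0)*x = -2 + 2.0*(-1.2216 + 1.5995)
x^{k+1} = -0.0889
Step 2: z-update.
Minimize 8*z^2 - 10*z + (2.0/2)*(-0.0889 - z - 1.5995)^2
FOC: (2*8 + 2.0)*z = 10 + 2.0*(-0.0889 - 1.5995)
z^{k+1} = 0.368
Step 3: u-update.
u^{k+1} = -1.5995 - 0.0889 - 0.368 = -2.0563
Step 4: Primal residual = |-0.0889 - 0.368| = 0.4568
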